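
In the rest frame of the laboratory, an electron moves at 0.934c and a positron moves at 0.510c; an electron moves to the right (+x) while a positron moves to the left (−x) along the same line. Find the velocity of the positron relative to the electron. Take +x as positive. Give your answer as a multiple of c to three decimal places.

β_A = 0.934, β_B = -0.510.
Transform to A's frame with the inverse velocity-addition law: u' = (u − v)/(1 − uv/c²), taking u = β_B and v = β_A.
u' = (-0.510 − 0.934) / (1 − (0.934)(-0.510)) = -1.4440/1.4763 = -0.9781.

-0.978c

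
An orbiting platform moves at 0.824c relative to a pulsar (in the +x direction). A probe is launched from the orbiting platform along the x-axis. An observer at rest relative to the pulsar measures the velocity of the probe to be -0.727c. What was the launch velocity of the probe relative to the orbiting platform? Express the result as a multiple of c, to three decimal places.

Invert the composition law: u' = (u − v)/(1 − uv/c²).
u' = (-0.727 − 0.824) / (1 − (-0.727)(0.824)) = -1.5510/1.5990 = -0.9700.

-0.970c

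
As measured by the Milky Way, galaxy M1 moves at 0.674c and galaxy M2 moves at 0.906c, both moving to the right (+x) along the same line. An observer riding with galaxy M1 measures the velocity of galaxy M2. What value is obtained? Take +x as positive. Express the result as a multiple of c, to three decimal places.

+0.596c

β_A = 0.674, β_B = 0.906.
Transform to A's frame with the inverse velocity-addition law: u' = (u − v)/(1 − uv/c²), taking u = β_B and v = β_A.
u' = (0.906 − 0.674) / (1 − (0.674)(0.906)) = 0.2320/0.3894 = 0.5959.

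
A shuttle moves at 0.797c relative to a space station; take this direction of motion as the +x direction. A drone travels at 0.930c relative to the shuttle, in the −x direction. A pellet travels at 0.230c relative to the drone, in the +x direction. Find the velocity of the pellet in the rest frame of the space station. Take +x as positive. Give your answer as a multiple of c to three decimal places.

-0.322c

Apply u = (u' + v)/(1 + u'v/c²) successively, working outward toward the space station.
Start: velocity of the shuttle relative to the space station = 0.7970c.
Compose with the drone (u' = -0.930 in the shuttle frame): u_1 = (-0.930 + 0.797) / (1 + (-0.930)·0.797) = -0.1330/0.2588 = -0.5139.
Compose with the pellet (u' = 0.230 in the drone frame): u_2 = (0.230 + (-0.514)) / (1 + 0.230·(-0.514)) = -0.2839/0.8818 = -0.3220.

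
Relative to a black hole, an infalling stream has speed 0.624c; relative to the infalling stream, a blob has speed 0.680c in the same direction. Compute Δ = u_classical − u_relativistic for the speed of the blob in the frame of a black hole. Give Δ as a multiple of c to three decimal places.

Galilean: u_cl = 0.680 + 0.624 = 1.3040.
Relativistic: u_rel = (0.680 + 0.624) / (1 + 0.680·0.624) = 1.3040/1.4243 = 0.9155.
Δ = 1.3040 − 0.9155 = 0.3885.
(The classical prediction exceeds c; the relativistic result does not.)

Δ = 0.388c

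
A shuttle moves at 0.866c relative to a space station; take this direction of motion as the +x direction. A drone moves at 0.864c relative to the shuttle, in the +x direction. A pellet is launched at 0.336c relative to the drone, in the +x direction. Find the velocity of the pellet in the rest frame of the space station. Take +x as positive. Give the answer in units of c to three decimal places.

Apply u = (u' + v)/(1 + u'v/c²) successively, working outward toward the space station.
Start: velocity of the shuttle relative to the space station = 0.8660c.
Compose with the drone (u' = 0.864 in the shuttle frame): u_1 = (0.864 + 0.866) / (1 + 0.864·0.866) = 1.7300/1.7482 = 0.9896.
Compose with the pellet (u' = 0.336 in the drone frame): u_2 = (0.336 + 0.990) / (1 + 0.336·0.990) = 1.3256/1.3325 = 0.9948.

0.995c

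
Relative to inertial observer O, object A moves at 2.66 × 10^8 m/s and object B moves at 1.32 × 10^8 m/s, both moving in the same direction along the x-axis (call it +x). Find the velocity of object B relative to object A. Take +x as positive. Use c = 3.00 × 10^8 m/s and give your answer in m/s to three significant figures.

β_A = 0.887, β_B = 0.440 (dividing each by c = 3.00 × 10^8 m/s).
Transform to A's frame with the inverse velocity-addition law: u' = (u − v)/(1 − uv/c²), taking u = β_B and v = β_A.
u' = (0.440 − 0.887) / (1 − (0.887)(0.440)) = -0.4467/0.6099 = -0.7324.
u' = -0.7324 × 3.00 × 10^8 m/s.

-2.20 × 10^8 m/s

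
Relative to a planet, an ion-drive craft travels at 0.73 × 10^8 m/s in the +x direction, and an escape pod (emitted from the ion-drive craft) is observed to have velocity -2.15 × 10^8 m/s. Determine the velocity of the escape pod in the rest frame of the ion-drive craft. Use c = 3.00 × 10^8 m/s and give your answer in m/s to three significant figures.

-2.45 × 10^8 m/s

v = 0.243c, u = -0.717c.
Invert the composition law: u' = (u − v)/(1 − uv/c²).
u' = (-0.717 − 0.243) / (1 − (-0.717)(0.243)) = -0.9600/1.1744 = -0.8174.
u' = -0.8174 × 3.00 × 10^8 m/s.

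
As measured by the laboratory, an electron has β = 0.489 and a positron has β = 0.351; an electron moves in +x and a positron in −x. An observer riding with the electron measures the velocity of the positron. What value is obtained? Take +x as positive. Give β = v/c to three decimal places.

β_A = 0.489, β_B = -0.351.
Transform to A's frame with the inverse velocity-addition law: u' = (u − v)/(1 − uv/c²), taking u = β_B and v = β_A.
u' = (-0.351 − 0.489) / (1 − (0.489)(-0.351)) = -0.8400/1.1716 = -0.7169.

β = -0.717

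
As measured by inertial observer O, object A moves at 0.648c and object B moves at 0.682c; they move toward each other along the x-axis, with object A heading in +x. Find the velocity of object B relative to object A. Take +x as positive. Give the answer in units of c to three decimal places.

-0.922c

β_A = 0.648, β_B = -0.682.
Transform to A's frame with the inverse velocity-addition law: u' = (u − v)/(1 − uv/c²), taking u = β_B and v = β_A.
u' = (-0.682 − 0.648) / (1 − (0.648)(-0.682)) = -1.3300/1.4419 = -0.9224.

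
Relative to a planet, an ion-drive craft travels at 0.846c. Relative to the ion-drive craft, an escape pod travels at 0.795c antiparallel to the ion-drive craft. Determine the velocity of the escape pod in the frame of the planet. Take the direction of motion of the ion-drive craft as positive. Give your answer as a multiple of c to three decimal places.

With v = 0.846 and u' = -0.795 (in units of c),
u = (u' + v)/(1 + u'v/c²):
u = (-0.795 + 0.846) / (1 + (-0.795)·0.846) = 0.0510/0.3274 = 0.1558
(Galilean addition would give +0.051c.)

+0.156c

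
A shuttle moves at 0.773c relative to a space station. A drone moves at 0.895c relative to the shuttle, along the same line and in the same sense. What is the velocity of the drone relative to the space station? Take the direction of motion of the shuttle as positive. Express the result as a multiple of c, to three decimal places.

0.986c

With v = 0.773 and u' = 0.895 (in units of c),
u = (u' + v)/(1 + u'v/c²):
u = (0.895 + 0.773) / (1 + 0.895·0.773) = 1.6680/1.6918 = 0.9859
(Galilean addition would give +1.668c, exceeding c.)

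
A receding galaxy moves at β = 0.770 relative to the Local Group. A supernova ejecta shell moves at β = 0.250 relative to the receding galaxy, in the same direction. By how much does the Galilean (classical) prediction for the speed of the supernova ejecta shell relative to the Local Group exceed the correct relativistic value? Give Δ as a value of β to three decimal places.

Δ = 0.165

Galilean: u_cl = 0.250 + 0.770 = 1.0200.
Relativistic: u_rel = (0.250 + 0.770) / (1 + 0.250·0.770) = 1.0200/1.1925 = 0.8553.
Δ = 1.0200 − 0.8553 = 0.1647.
(The classical prediction exceeds c; the relativistic result does not.)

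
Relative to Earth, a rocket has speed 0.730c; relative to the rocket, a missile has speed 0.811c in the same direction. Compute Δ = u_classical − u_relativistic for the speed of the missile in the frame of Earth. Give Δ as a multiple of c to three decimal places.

Δ = 0.573c

Galilean: u_cl = 0.811 + 0.730 = 1.5410.
Relativistic: u_rel = (0.811 + 0.730) / (1 + 0.811·0.730) = 1.5410/1.5920 = 0.9679.
Δ = 1.5410 − 0.9679 = 0.5731.
(The classical prediction exceeds c; the relativistic result does not.)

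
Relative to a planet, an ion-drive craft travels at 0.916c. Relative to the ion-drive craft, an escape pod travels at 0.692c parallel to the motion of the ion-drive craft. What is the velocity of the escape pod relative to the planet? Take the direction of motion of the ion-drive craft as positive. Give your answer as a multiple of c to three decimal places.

With v = 0.916 and u' = 0.692 (in units of c),
u = (u' + v)/(1 + u'v/c²):
u = (0.692 + 0.916) / (1 + 0.692·0.916) = 1.6080/1.6339 = 0.9842
(Galilean addition would give +1.608c, exceeding c.)

0.984c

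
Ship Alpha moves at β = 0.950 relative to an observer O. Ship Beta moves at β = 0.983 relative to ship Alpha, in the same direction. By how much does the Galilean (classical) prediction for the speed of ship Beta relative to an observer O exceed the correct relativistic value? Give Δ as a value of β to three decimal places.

Galilean: u_cl = 0.983 + 0.950 = 1.9330.
Relativistic: u_rel = (0.983 + 0.950) / (1 + 0.983·0.950) = 1.9330/1.9339 = 0.9996.
Δ = 1.9330 − 0.9996 = 0.9334.
(The classical prediction exceeds c; the relativistic result does not.)

Δ = 0.933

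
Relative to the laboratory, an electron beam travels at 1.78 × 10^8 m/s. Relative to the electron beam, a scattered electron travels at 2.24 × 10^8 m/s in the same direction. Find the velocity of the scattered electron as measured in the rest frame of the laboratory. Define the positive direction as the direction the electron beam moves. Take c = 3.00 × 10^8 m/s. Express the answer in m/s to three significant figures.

In units of c (dividing by 3.00 × 10^8 m/s): v = 0.593, u' = 0.747.
u = (u' + v)/(1 + u'v/c²):
u = (0.747 + 0.593) / (1 + 0.747·0.593) = 1.3400/1.4430 = 0.9286
(Galilean addition would give +1.340c, exceeding c.)
Converting back: u = 0.9286 × 3.00 × 10^8 m/s.

2.79 × 10^8 m/s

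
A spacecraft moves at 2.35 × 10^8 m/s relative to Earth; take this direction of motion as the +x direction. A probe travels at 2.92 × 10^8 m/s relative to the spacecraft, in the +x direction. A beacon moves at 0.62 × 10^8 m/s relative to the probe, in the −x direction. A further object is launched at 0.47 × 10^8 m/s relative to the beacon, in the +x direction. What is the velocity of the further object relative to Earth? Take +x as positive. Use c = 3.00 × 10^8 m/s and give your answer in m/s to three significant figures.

Apply u = (u' + v)/(1 + u'v/c²) successively, working outward toward Earth.
(Dividing each given speed by c = 3.00 × 10^8 m/s to work in units of c.)
Start: velocity of the spacecraft relative to Earth = 0.7833c.
Compose with the probe (u' = 0.973 in the spacecraft frame): u_1 = (0.973 + 0.783) / (1 + 0.973·0.783) = 1.7567/1.7624 = 0.9967.
Compose with the beacon (u' = -0.207 in the probe frame): u_2 = (-0.207 + 0.997) / (1 + (-0.207)·0.997) = 0.7901/0.7940 = 0.9950.
Compose with the further object (u' = 0.157 in the beacon frame): u_3 = (0.157 + 0.995) / (1 + 0.157·0.995) = 1.1517/1.1559 = 0.9964.
So u = 0.9964 × 3.00 × 10^8 m/s.

+2.99 × 10^8 m/s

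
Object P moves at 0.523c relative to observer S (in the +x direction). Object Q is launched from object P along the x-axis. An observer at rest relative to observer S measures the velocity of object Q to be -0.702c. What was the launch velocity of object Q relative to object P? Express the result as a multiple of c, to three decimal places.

Invert the composition law: u' = (u − v)/(1 − uv/c²).
u' = (-0.702 − 0.523) / (1 − (-0.702)(0.523)) = -1.2250/1.3671 = -0.8960.

-0.896c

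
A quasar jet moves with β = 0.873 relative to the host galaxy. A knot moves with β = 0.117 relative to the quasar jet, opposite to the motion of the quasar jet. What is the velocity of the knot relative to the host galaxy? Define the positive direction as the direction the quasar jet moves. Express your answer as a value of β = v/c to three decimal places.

With v = 0.873 and u' = -0.117 (in units of c),
u = (u' + v)/(1 + u'v/c²):
u = (-0.117 + 0.873) / (1 + (-0.117)·0.873) = 0.7560/0.8979 = 0.8420

β = +0.842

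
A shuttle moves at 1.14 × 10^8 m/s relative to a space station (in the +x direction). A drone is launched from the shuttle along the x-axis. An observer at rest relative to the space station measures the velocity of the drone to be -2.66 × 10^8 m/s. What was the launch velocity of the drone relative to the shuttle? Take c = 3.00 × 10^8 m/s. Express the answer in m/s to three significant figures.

v = 0.380c, u = -0.887c.
Invert the composition law: u' = (u − v)/(1 − uv/c²).
u' = (-0.887 − 0.380) / (1 − (-0.887)(0.380)) = -1.2667/1.3369 = -0.9474.
u' = -0.9474 × 3.00 × 10^8 m/s.

-2.84 × 10^8 m/s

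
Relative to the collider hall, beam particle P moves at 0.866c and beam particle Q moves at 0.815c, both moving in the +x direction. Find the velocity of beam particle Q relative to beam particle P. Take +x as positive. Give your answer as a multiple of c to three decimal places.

β_A = 0.866, β_B = 0.815.
Transform to A's frame with the inverse velocity-addition law: u' = (u − v)/(1 − uv/c²), taking u = β_B and v = β_A.
u' = (0.815 − 0.866) / (1 − (0.866)(0.815)) = -0.0510/0.2942 = -0.1733.

-0.173c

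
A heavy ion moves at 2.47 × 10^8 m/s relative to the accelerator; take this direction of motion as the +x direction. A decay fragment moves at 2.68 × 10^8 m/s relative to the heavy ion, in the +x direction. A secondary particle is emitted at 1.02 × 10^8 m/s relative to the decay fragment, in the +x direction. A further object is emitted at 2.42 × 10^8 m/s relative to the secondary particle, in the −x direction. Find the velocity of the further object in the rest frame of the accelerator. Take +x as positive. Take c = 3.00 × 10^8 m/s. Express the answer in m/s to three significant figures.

+2.85 × 10^8 m/s

Apply u = (u' + v)/(1 + u'v/c²) successively, working outward toward the accelerator.
(Dividing each given speed by c = 3.00 × 10^8 m/s to work in units of c.)
Start: velocity of the heavy ion relative to the accelerator = 0.8233c.
Compose with the decay fragment (u' = 0.893 in the heavy ion frame): u_1 = (0.893 + 0.823) / (1 + 0.893·0.823) = 1.7167/1.7355 = 0.9891.
Compose with the secondary particle (u' = 0.340 in the decay fragment frame): u_2 = (0.340 + 0.989) / (1 + 0.340·0.989) = 1.3291/1.3363 = 0.9946.
Compose with the further object (u' = -0.807 in the secondary particle frame): u_3 = (-0.807 + 0.995) / (1 + (-0.807)·0.995) = 0.1880/0.1977 = 0.9510.
So u = 0.9510 × 3.00 × 10^8 m/s.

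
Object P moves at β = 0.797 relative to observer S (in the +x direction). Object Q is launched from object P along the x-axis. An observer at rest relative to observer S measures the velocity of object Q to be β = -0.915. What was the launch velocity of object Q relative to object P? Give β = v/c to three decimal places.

β = -0.990

Invert the composition law: u' = (u − v)/(1 − uv/c²).
u' = (-0.915 − 0.797) / (1 − (-0.915)(0.797)) = -1.7120/1.7293 = -0.9900.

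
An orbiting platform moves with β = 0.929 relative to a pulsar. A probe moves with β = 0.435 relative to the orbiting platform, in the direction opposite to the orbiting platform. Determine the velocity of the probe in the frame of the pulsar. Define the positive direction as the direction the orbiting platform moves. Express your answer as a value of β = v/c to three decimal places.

β = +0.829

With v = 0.929 and u' = -0.435 (in units of c),
u = (u' + v)/(1 + u'v/c²):
u = (-0.435 + 0.929) / (1 + (-0.435)·0.929) = 0.4940/0.5959 = 0.8290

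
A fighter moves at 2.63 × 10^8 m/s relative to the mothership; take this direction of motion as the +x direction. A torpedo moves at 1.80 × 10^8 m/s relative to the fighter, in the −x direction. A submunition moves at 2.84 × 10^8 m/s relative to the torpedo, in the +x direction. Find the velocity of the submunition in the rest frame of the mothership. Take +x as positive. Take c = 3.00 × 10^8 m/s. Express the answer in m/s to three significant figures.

Apply u = (u' + v)/(1 + u'v/c²) successively, working outward toward the mothership.
(Dividing each given speed by c = 3.00 × 10^8 m/s to work in units of c.)
Start: velocity of the fighter relative to the mothership = 0.8767c.
Compose with the torpedo (u' = -0.600 in the fighter frame): u_1 = (-0.600 + 0.877) / (1 + (-0.600)·0.877) = 0.2767/0.4740 = 0.5837.
Compose with the submunition (u' = 0.947 in the torpedo frame): u_2 = (0.947 + 0.584) / (1 + 0.947·0.584) = 1.5304/1.5526 = 0.9857.
So u = 0.9857 × 3.00 × 10^8 m/s.

+2.96 × 10^8 m/s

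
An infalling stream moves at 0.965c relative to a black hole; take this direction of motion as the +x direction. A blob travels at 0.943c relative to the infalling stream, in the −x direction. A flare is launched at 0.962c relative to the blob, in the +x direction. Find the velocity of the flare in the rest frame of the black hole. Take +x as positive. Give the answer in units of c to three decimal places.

+0.977c

Apply u = (u' + v)/(1 + u'v/c²) successively, working outward toward the black hole.
Start: velocity of the infalling stream relative to the black hole = 0.9650c.
Compose with the blob (u' = -0.943 in the infalling stream frame): u_1 = (-0.943 + 0.965) / (1 + (-0.943)·0.965) = 0.0220/0.0900 = 0.2444.
Compose with the flare (u' = 0.962 in the blob frame): u_2 = (0.962 + 0.244) / (1 + 0.962·0.244) = 1.2064/1.2351 = 0.9768.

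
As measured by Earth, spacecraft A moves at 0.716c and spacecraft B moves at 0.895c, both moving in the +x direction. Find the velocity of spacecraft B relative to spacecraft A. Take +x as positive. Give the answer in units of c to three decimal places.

β_A = 0.716, β_B = 0.895.
Transform to A's frame with the inverse velocity-addition law: u' = (u − v)/(1 − uv/c²), taking u = β_B and v = β_A.
u' = (0.895 − 0.716) / (1 − (0.716)(0.895)) = 0.1790/0.3592 = 0.4984.

+0.498c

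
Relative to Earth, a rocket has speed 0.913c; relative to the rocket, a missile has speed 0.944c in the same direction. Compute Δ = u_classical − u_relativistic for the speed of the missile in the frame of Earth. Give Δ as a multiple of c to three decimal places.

Galilean: u_cl = 0.944 + 0.913 = 1.8570.
Relativistic: u_rel = (0.944 + 0.913) / (1 + 0.944·0.913) = 1.8570/1.8619 = 0.9974.
Δ = 1.8570 − 0.9974 = 0.8596.
(The classical prediction exceeds c; the relativistic result does not.)

Δ = 0.860c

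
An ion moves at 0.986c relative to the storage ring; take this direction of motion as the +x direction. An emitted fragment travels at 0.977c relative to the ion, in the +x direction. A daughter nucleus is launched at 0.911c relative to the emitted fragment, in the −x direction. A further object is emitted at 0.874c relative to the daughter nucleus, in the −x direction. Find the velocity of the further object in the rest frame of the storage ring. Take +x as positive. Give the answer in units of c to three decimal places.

Apply u = (u' + v)/(1 + u'v/c²) successively, working outward toward the storage ring.
Start: velocity of the ion relative to the storage ring = 0.9860c.
Compose with the emitted fragment (u' = 0.977 in the ion frame): u_1 = (0.977 + 0.986) / (1 + 0.977·0.986) = 1.9630/1.9633 = 0.9998.
Compose with the daughter nucleus (u' = -0.911 in the emitted fragment frame): u_2 = (-0.911 + 1.000) / (1 + (-0.911)·1.000) = 0.0888/0.0891 = 0.9965.
Compose with the further object (u' = -0.874 in the daughter nucleus frame): u_3 = (-0.874 + 0.996) / (1 + (-0.874)·0.996) = 0.1225/0.1291 = 0.9490.

+0.949c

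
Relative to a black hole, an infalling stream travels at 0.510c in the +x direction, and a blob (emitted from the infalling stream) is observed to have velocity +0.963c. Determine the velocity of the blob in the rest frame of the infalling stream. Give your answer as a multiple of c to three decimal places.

Invert the composition law: u' = (u − v)/(1 − uv/c²).
u' = (0.963 − 0.510) / (1 − (0.963)(0.510)) = 0.4530/0.5089 = 0.8902.

+0.890c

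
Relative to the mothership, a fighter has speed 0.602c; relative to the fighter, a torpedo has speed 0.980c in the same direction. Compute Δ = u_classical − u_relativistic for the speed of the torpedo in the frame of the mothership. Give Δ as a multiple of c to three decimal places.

Δ = 0.587c

Galilean: u_cl = 0.980 + 0.602 = 1.5820.
Relativistic: u_rel = (0.980 + 0.602) / (1 + 0.980·0.602) = 1.5820/1.5900 = 0.9950.
Δ = 1.5820 − 0.9950 = 0.5870.
(The classical prediction exceeds c; the relativistic result does not.)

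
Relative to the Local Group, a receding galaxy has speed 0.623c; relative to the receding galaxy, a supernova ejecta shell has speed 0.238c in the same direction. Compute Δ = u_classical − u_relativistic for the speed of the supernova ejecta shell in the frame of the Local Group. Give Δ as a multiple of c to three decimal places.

Galilean: u_cl = 0.238 + 0.623 = 0.8610.
Relativistic: u_rel = (0.238 + 0.623) / (1 + 0.238·0.623) = 0.8610/1.1483 = 0.7498.
Δ = 0.8610 − 0.7498 = 0.1112.

Δ = 0.111c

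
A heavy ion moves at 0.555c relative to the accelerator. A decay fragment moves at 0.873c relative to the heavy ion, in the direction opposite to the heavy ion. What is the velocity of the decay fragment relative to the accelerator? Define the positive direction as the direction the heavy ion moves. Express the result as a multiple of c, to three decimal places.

With v = 0.555 and u' = -0.873 (in units of c),
u = (u' + v)/(1 + u'v/c²):
u = (-0.873 + 0.555) / (1 + (-0.873)·0.555) = -0.3180/0.5155 = -0.6169
(Galilean addition would give -0.318c.)

-0.617c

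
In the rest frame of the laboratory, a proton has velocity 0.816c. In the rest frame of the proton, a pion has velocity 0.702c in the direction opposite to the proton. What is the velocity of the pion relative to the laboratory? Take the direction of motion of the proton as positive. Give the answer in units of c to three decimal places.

+0.267c

With v = 0.816 and u' = -0.702 (in units of c),
u = (u' + v)/(1 + u'v/c²):
u = (-0.702 + 0.816) / (1 + (-0.702)·0.816) = 0.1140/0.4272 = 0.2669
(Galilean addition would give +0.114c.)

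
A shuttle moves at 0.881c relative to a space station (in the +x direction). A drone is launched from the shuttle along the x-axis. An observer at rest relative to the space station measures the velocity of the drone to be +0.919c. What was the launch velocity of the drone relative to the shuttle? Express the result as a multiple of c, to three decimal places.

+0.200c

Invert the composition law: u' = (u − v)/(1 − uv/c²).
u' = (0.919 − 0.881) / (1 − (0.919)(0.881)) = 0.0380/0.1904 = 0.1996.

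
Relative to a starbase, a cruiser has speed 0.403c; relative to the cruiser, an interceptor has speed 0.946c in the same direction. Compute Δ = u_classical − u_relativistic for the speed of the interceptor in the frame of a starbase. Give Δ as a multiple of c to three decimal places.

Δ = 0.372c

Galilean: u_cl = 0.946 + 0.403 = 1.3490.
Relativistic: u_rel = (0.946 + 0.403) / (1 + 0.946·0.403) = 1.3490/1.3812 = 0.9767.
Δ = 1.3490 − 0.9767 = 0.3723.
(The classical prediction exceeds c; the relativistic result does not.)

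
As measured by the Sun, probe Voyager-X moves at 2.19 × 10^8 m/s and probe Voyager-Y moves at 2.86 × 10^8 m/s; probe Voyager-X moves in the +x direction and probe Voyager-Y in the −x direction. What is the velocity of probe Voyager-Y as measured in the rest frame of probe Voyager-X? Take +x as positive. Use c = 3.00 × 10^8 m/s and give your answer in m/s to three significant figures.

-2.98 × 10^8 m/s

β_A = 0.730, β_B = -0.953 (dividing each by c = 3.00 × 10^8 m/s).
Transform to A's frame with the inverse velocity-addition law: u' = (u − v)/(1 − uv/c²), taking u = β_B and v = β_A.
u' = (-0.953 − 0.730) / (1 − (0.730)(-0.953)) = -1.6833/1.6959 = -0.9926.
u' = -0.9926 × 3.00 × 10^8 m/s.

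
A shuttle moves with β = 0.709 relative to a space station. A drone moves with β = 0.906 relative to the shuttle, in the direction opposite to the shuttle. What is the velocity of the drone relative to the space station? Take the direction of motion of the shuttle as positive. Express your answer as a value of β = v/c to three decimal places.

β = -0.551

With v = 0.709 and u' = -0.906 (in units of c),
u = (u' + v)/(1 + u'v/c²):
u = (-0.906 + 0.709) / (1 + (-0.906)·0.709) = -0.1970/0.3576 = -0.5508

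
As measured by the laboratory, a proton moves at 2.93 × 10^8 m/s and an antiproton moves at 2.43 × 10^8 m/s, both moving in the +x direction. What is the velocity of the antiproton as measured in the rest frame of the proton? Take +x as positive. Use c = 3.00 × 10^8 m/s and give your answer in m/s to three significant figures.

β_A = 0.977, β_B = 0.810 (dividing each by c = 3.00 × 10^8 m/s).
Transform to A's frame with the inverse velocity-addition law: u' = (u − v)/(1 − uv/c²), taking u = β_B and v = β_A.
u' = (0.810 − 0.977) / (1 − (0.977)(0.810)) = -0.1667/0.2089 = -0.7978.
u' = -0.7978 × 3.00 × 10^8 m/s.

-2.39 × 10^8 m/s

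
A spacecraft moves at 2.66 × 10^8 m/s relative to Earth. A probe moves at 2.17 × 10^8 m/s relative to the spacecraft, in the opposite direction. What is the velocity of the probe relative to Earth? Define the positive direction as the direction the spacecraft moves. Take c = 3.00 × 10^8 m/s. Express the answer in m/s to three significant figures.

+1.37 × 10^8 m/s

In units of c (dividing by 3.00 × 10^8 m/s): v = 0.887, u' = -0.723.
u = (u' + v)/(1 + u'v/c²):
u = (-0.723 + 0.887) / (1 + (-0.723)·0.887) = 0.1633/0.3586 = 0.4554
(Galilean addition would give +0.163c.)
Converting back: u = 0.4554 × 3.00 × 10^8 m/s.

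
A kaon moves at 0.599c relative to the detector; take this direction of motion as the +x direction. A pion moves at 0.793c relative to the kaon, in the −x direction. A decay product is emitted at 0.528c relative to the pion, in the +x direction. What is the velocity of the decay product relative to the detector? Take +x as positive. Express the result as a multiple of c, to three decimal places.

Apply u = (u' + v)/(1 + u'v/c²) successively, working outward toward the detector.
Start: velocity of the kaon relative to the detector = 0.5990c.
Compose with the pion (u' = -0.793 in the kaon frame): u_1 = (-0.793 + 0.599) / (1 + (-0.793)·0.599) = -0.1940/0.5250 = -0.3695.
Compose with the decay product (u' = 0.528 in the pion frame): u_2 = (0.528 + (-0.370)) / (1 + 0.528·(-0.370)) = 0.1585/0.8049 = 0.1969.

+0.197c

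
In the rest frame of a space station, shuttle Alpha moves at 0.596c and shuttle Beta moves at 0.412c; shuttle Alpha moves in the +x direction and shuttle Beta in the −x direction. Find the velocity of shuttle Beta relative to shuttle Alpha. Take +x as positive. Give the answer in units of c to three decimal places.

-0.809c

β_A = 0.596, β_B = -0.412.
Transform to A's frame with the inverse velocity-addition law: u' = (u − v)/(1 − uv/c²), taking u = β_B and v = β_A.
u' = (-0.412 − 0.596) / (1 − (0.596)(-0.412)) = -1.0080/1.2456 = -0.8093.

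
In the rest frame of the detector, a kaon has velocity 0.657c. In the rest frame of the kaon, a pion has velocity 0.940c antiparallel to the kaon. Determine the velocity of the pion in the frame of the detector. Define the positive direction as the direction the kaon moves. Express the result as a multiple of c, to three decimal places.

With v = 0.657 and u' = -0.940 (in units of c),
u = (u' + v)/(1 + u'v/c²):
u = (-0.940 + 0.657) / (1 + (-0.940)·0.657) = -0.2830/0.3824 = -0.7400
(Galilean addition would give -0.283c.)

-0.740c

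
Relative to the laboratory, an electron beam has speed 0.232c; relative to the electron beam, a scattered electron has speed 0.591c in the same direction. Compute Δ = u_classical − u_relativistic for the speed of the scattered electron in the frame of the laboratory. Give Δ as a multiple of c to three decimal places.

Δ = 0.099c

Galilean: u_cl = 0.591 + 0.232 = 0.8230.
Relativistic: u_rel = (0.591 + 0.232) / (1 + 0.591·0.232) = 0.8230/1.1371 = 0.7238.
Δ = 0.8230 − 0.7238 = 0.0992.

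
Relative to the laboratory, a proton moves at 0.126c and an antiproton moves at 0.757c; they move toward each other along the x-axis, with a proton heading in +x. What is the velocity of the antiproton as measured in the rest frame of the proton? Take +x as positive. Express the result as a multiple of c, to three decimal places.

β_A = 0.126, β_B = -0.757.
Transform to A's frame with the inverse velocity-addition law: u' = (u − v)/(1 − uv/c²), taking u = β_B and v = β_A.
u' = (-0.757 − 0.126) / (1 − (0.126)(-0.757)) = -0.8830/1.0954 = -0.8061.

-0.806c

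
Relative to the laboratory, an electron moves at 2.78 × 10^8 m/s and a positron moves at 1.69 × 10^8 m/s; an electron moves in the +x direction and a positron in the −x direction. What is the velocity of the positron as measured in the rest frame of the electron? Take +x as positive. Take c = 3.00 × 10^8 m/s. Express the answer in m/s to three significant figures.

-2.94 × 10^8 m/s

β_A = 0.927, β_B = -0.563 (dividing each by c = 3.00 × 10^8 m/s).
Transform to A's frame with the inverse velocity-addition law: u' = (u − v)/(1 − uv/c²), taking u = β_B and v = β_A.
u' = (-0.563 − 0.927) / (1 − (0.927)(-0.563)) = -1.4900/1.5220 = -0.9790.
u' = -0.9790 × 3.00 × 10^8 m/s.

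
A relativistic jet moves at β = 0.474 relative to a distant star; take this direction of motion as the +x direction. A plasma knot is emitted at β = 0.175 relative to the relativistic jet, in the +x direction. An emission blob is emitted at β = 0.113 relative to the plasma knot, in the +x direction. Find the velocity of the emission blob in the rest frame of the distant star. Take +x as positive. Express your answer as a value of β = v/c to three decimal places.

β = 0.667

Apply u = (u' + v)/(1 + u'v/c²) successively, working outward toward the distant star.
Start: velocity of the relativistic jet relative to the distant star = 0.4740c.
Compose with the plasma knot (u' = 0.175 in the relativistic jet frame): u_1 = (0.175 + 0.474) / (1 + 0.175·0.474) = 0.6490/1.0830 = 0.5993.
Compose with the emission blob (u' = 0.113 in the plasma knot frame): u_2 = (0.113 + 0.599) / (1 + 0.113·0.599) = 0.7123/1.0677 = 0.6671.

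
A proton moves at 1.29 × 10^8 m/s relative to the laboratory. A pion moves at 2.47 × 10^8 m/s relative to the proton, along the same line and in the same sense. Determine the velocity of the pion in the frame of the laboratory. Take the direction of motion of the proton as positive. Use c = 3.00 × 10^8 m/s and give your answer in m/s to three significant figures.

2.78 × 10^8 m/s

In units of c (dividing by 3.00 × 10^8 m/s): v = 0.430, u' = 0.823.
u = (u' + v)/(1 + u'v/c²):
u = (0.823 + 0.430) / (1 + 0.823·0.430) = 1.2533/1.3540 = 0.9256
(Galilean addition would give +1.253c, exceeding c.)
Converting back: u = 0.9256 × 3.00 × 10^8 m/s.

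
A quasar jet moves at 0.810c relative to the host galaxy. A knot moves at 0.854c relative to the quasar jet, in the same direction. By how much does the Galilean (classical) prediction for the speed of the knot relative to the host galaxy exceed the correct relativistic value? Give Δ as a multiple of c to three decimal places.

Δ = 0.680c

Galilean: u_cl = 0.854 + 0.810 = 1.6640.
Relativistic: u_rel = (0.854 + 0.810) / (1 + 0.854·0.810) = 1.6640/1.6917 = 0.9836.
Δ = 1.6640 − 0.9836 = 0.6804.
(The classical prediction exceeds c; the relativistic result does not.)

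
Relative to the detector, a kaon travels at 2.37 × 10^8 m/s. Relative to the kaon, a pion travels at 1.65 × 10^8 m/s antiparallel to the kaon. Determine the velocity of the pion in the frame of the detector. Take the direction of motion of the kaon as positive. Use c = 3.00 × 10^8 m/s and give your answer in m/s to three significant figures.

+1.27 × 10^8 m/s

In units of c (dividing by 3.00 × 10^8 m/s): v = 0.790, u' = -0.550.
u = (u' + v)/(1 + u'v/c²):
u = (-0.550 + 0.790) / (1 + (-0.550)·0.790) = 0.2400/0.5655 = 0.4244
Converting back: u = 0.4244 × 3.00 × 10^8 m/s.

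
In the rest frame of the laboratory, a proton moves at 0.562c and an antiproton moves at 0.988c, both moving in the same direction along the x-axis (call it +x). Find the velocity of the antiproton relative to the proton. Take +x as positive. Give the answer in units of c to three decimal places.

β_A = 0.562, β_B = 0.988.
Transform to A's frame with the inverse velocity-addition law: u' = (u − v)/(1 − uv/c²), taking u = β_B and v = β_A.
u' = (0.988 − 0.562) / (1 − (0.562)(0.988)) = 0.4260/0.4447 = 0.9579.

+0.958c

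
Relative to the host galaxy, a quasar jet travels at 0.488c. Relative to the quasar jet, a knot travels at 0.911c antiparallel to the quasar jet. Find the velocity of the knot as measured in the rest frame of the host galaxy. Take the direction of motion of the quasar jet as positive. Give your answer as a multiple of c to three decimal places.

-0.762c

With v = 0.488 and u' = -0.911 (in units of c),
u = (u' + v)/(1 + u'v/c²):
u = (-0.911 + 0.488) / (1 + (-0.911)·0.488) = -0.4230/0.5554 = -0.7616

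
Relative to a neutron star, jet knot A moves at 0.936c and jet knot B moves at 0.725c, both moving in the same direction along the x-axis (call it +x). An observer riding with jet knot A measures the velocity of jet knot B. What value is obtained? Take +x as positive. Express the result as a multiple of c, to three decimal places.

-0.657c

β_A = 0.936, β_B = 0.725.
Transform to A's frame with the inverse velocity-addition law: u' = (u − v)/(1 − uv/c²), taking u = β_B and v = β_A.
u' = (0.725 − 0.936) / (1 − (0.936)(0.725)) = -0.2110/0.3214 = -0.6565.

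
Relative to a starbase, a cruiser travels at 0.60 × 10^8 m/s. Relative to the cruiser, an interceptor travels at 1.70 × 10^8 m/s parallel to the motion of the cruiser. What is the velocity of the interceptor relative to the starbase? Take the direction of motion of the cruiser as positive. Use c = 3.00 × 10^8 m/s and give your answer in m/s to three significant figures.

In units of c (dividing by 3.00 × 10^8 m/s): v = 0.200, u' = 0.567.
u = (u' + v)/(1 + u'v/c²):
u = (0.567 + 0.200) / (1 + 0.567·0.200) = 0.7667/1.1133 = 0.6886
Converting back: u = 0.6886 × 3.00 × 10^8 m/s.

2.07 × 10^8 m/s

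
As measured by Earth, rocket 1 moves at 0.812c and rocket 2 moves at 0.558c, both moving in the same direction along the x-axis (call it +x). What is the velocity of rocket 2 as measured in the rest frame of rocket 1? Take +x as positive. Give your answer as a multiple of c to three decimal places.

-0.464c

β_A = 0.812, β_B = 0.558.
Transform to A's frame with the inverse velocity-addition law: u' = (u − v)/(1 − uv/c²), taking u = β_B and v = β_A.
u' = (0.558 − 0.812) / (1 − (0.812)(0.558)) = -0.2540/0.5469 = -0.4644.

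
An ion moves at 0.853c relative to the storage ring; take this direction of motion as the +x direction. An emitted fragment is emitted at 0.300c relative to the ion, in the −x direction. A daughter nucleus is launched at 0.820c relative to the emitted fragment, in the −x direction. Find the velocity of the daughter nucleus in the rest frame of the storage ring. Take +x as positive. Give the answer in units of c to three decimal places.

Apply u = (u' + v)/(1 + u'v/c²) successively, working outward toward the storage ring.
Start: velocity of the ion relative to the storage ring = 0.8530c.
Compose with the emitted fragment (u' = -0.300 in the ion frame): u_1 = (-0.300 + 0.853) / (1 + (-0.300)·0.853) = 0.5530/0.7441 = 0.7432.
Compose with the daughter nucleus (u' = -0.820 in the emitted fragment frame): u_2 = (-0.820 + 0.743) / (1 + (-0.820)·0.743) = -0.0768/0.3906 = -0.1967.

-0.197c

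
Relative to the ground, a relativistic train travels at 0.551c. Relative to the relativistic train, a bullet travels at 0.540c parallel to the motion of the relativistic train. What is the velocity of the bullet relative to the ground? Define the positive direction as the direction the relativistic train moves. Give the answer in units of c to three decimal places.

With v = 0.551 and u' = 0.540 (in units of c),
u = (u' + v)/(1 + u'v/c²):
u = (0.540 + 0.551) / (1 + 0.540·0.551) = 1.0910/1.2975 = 0.8408

0.841c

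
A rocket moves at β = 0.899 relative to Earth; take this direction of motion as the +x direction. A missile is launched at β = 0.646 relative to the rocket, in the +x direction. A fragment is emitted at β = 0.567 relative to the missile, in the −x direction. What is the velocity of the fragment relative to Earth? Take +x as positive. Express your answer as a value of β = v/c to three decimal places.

Apply u = (u' + v)/(1 + u'v/c²) successively, working outward toward Earth.
Start: velocity of the rocket relative to Earth = 0.8990c.
Compose with the missile (u' = 0.646 in the rocket frame): u_1 = (0.646 + 0.899) / (1 + 0.646·0.899) = 1.5450/1.5808 = 0.9774.
Compose with the fragment (u' = -0.567 in the missile frame): u_2 = (-0.567 + 0.977) / (1 + (-0.567)·0.977) = 0.4104/0.4458 = 0.9205.

β = +0.921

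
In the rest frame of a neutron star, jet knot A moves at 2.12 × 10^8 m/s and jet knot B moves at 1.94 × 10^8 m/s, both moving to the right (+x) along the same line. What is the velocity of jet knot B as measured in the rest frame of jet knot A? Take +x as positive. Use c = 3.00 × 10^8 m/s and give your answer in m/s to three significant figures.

β_A = 0.707, β_B = 0.647 (dividing each by c = 3.00 × 10^8 m/s).
Transform to A's frame with the inverse velocity-addition law: u' = (u − v)/(1 − uv/c²), taking u = β_B and v = β_A.
u' = (0.647 − 0.707) / (1 − (0.707)(0.647)) = -0.0600/0.5430 = -0.1105.
u' = -0.1105 × 3.00 × 10^8 m/s.

-3.31 × 10^7 m/s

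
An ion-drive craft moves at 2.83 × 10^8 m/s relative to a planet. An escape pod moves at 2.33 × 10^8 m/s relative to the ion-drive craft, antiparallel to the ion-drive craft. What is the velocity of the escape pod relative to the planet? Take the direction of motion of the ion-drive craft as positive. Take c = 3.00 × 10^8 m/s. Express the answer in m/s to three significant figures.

+1.87 × 10^8 m/s

In units of c (dividing by 3.00 × 10^8 m/s): v = 0.943, u' = -0.777.
u = (u' + v)/(1 + u'v/c²):
u = (-0.777 + 0.943) / (1 + (-0.777)·0.943) = 0.1667/0.2673 = 0.6234
Converting back: u = 0.6234 × 3.00 × 10^8 m/s.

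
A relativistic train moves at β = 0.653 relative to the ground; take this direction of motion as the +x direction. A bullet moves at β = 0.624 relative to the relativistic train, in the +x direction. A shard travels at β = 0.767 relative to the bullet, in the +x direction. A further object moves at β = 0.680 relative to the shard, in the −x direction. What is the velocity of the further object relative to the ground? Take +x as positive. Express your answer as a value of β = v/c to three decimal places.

β = +0.935

Apply u = (u' + v)/(1 + u'v/c²) successively, working outward toward the ground.
Start: velocity of the relativistic train relative to the ground = 0.6530c.
Compose with the bullet (u' = 0.624 in the relativistic train frame): u_1 = (0.624 + 0.653) / (1 + 0.624·0.653) = 1.2770/1.4075 = 0.9073.
Compose with the shard (u' = 0.767 in the bullet frame): u_2 = (0.767 + 0.907) / (1 + 0.767·0.907) = 1.6743/1.6959 = 0.9873.
Compose with the further object (u' = -0.680 in the shard frame): u_3 = (-0.680 + 0.987) / (1 + (-0.680)·0.987) = 0.3073/0.3287 = 0.9349.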